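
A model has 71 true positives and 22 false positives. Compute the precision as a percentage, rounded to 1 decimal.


Precision = TP / (TP + FP) * 100
= 71 / (71 + 22)
= 71 / 93
= 0.7634
= 76.3%

76.3


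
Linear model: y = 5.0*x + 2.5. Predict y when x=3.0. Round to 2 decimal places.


y = 5.0 * 3.0 + (2.5)
= 15.0 + (2.5)
= 17.50

17.50


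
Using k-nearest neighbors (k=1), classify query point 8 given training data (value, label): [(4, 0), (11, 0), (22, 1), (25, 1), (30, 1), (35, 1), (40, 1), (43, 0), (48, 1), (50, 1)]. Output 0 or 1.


Distances from query 8:
Point 11 (class 0): distance = 3
K=1 nearest neighbors: classes = [0]
Votes for class 1: 0 / 1
Majority vote => class 0

0


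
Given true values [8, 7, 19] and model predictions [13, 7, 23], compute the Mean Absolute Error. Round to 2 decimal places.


Absolute errors: [5, 0, 4]
Sum of absolute errors = 9
MAE = 9 / 3 = 3.00

3.00


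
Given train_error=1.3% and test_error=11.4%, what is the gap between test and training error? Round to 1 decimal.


Generalization gap = test_error - train_error
= 11.4 - 1.3
= 10.1%
A large gap suggests overfitting.

10.1


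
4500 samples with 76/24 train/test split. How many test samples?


Train samples = 4500 * 76% = 3420
Test samples = 4500 - 3420
= 1080

1080


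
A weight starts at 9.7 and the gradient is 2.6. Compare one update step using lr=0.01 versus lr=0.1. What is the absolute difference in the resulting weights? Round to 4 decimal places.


With lr=0.01: w_new = 9.7 - 0.01 * 2.6 = 9.674
With lr=0.1: w_new = 9.7 - 0.1 * 2.6 = 9.44
Absolute difference = |9.674 - 9.44|
= 0.2340

0.2340


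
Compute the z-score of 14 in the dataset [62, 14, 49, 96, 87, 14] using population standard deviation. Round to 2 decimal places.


Mean = (62 + 14 + 49 + 96 + 87 + 14) / 6 = 53.6667
Variance = sum((x_i - mean)^2) / n = 1023.5556
Std = sqrt(1023.5556) = 31.9931
Z = (x - mean) / std
= (14 - 53.6667) / 31.9931
= -39.6667 / 31.9931
= -1.24

-1.24


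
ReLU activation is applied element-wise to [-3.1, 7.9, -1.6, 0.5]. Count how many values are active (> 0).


ReLU(x) = max(0, x) for each element:
ReLU(-3.1) = 0
ReLU(7.9) = 7.9
ReLU(-1.6) = 0
ReLU(0.5) = 0.5
Active neurons (>0): 2

2


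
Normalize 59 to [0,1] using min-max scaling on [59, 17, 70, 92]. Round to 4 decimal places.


Min = 17, Max = 92
Range = 92 - 17 = 75
Scaled = (x - min) / (max - min)
= (59 - 17) / 75
= 42 / 75
= 0.5600

0.5600


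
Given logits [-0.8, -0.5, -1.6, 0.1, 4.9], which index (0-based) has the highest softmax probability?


Softmax is a monotonic transformation, so it preserves the argmax.
We need to find the index of the maximum logit.
Index 0: -0.8
Index 1: -0.5
Index 2: -1.6
Index 3: 0.1
Index 4: 4.9
Maximum logit = 4.9 at index 4

4


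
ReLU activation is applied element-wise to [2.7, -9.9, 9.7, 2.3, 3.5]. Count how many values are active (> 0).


ReLU(x) = max(0, x) for each element:
ReLU(2.7) = 2.7
ReLU(-9.9) = 0
ReLU(9.7) = 9.7
ReLU(2.3) = 2.3
ReLU(3.5) = 3.5
Active neurons (>0): 4

4


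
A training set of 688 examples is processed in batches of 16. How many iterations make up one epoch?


Iterations per epoch = dataset_size / batch_size
= 688 / 16
= 43

43


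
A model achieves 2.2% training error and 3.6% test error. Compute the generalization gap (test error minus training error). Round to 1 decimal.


Generalization gap = test_error - train_error
= 3.6 - 2.2
= 1.4%
A small gap suggests good generalization.

1.4


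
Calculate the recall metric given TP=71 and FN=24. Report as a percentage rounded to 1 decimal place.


Recall = TP / (TP + FN) * 100
= 71 / (71 + 24)
= 71 / 95
= 0.7474
= 74.7%

74.7


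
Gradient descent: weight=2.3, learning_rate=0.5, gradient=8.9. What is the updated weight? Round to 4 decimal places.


w_new = w_old - lr * gradient
= 2.3 - 0.5 * 8.9
= 2.3 - (4.45)
= -2.1500

-2.1500


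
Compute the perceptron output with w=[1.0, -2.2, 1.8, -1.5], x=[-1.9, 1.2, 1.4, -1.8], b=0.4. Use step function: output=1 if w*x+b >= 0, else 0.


z = w . x + b
= 1.0*-1.9 + -2.2*1.2 + 1.8*1.4 + -1.5*-1.8 + 0.4
= -1.9 + -2.64 + 2.52 + 2.7 + 0.4
= 0.68 + 0.4
= 1.08
Since z = 1.08 >= 0, output = 1

1


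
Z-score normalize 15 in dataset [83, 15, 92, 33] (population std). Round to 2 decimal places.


Mean = (83 + 15 + 92 + 33) / 4 = 55.75
Variance = sum((x_i - mean)^2) / n = 1058.6875
Std = sqrt(1058.6875) = 32.5375
Z = (x - mean) / std
= (15 - 55.75) / 32.5375
= -40.75 / 32.5375
= -1.25

-1.25


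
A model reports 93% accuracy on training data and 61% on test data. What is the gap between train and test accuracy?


Gap = train_accuracy - test_accuracy
= 93 - 61
= 32%
This large gap strongly indicates overfitting.

32


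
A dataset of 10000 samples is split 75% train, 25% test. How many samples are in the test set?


Train samples = 10000 * 75% = 7500
Test samples = 10000 - 7500
= 2500

2500


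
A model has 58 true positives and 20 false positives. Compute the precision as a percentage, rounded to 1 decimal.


Precision = TP / (TP + FP) * 100
= 58 / (58 + 20)
= 58 / 78
= 0.7436
= 74.4%

74.4


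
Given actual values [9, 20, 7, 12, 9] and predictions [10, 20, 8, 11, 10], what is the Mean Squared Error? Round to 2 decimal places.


Differences: [-1, 0, -1, 1, -1]
Squared errors: [1, 0, 1, 1, 1]
Sum of squared errors = 4
MSE = 4 / 5 = 0.80

0.80


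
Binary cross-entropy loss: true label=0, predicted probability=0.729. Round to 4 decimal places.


For y=0: Loss = -log(1-p)
= -log(1 - 0.729)
= -log(0.271)
= -(-1.3056)
= 1.3056

1.3056


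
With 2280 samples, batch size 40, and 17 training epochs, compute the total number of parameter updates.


Iterations per epoch = 2280 / 40 = 57
Total updates = iterations_per_epoch * epochs
= 57 * 17
= 969

969


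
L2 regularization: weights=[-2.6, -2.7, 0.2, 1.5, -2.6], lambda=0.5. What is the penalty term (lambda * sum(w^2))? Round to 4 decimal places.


Squaring each weight:
(-2.6)^2 = 6.76
(-2.7)^2 = 7.29
0.2^2 = 0.04
1.5^2 = 2.25
(-2.6)^2 = 6.76
Sum of squares = 23.1
Penalty = 0.5 * 23.1 = 11.5500

11.5500


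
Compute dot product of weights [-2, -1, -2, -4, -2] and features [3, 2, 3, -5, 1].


Element-wise products:
-2 * 3 = -6
-1 * 2 = -2
-2 * 3 = -6
-4 * -5 = 20
-2 * 1 = -2
Sum = -6 + -2 + -6 + 20 + -2
= 4

4


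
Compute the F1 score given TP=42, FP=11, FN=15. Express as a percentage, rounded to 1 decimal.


Precision = TP / (TP + FP) = 42 / 53 = 0.7925
Recall = TP / (TP + FN) = 42 / 57 = 0.7368
F1 = 2 * P * R / (P + R)
= 2 * 0.7925 * 0.7368 / (0.7925 + 0.7368)
= 1.1678 / 1.5293
= 0.7636
As percentage: 76.4%

76.4


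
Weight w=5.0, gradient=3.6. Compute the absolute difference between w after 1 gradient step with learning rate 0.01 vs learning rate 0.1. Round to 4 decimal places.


With lr=0.01: w_new = 5.0 - 0.01 * 3.6 = 4.964
With lr=0.1: w_new = 5.0 - 0.1 * 3.6 = 4.64
Absolute difference = |4.964 - 4.64|
= 0.3240

0.3240


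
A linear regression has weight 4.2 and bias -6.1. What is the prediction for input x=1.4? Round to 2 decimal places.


y = 4.2 * 1.4 + (-6.1)
= 5.88 + (-6.1)
= -0.22

-0.22


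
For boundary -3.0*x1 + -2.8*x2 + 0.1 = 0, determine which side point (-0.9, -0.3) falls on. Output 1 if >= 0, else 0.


Compute -3.0 * -0.9 + -2.8 * -0.3 + 0.1
= 2.7 + 0.84 + 0.1
= 3.64
Since 3.64 >= 0, the point is on the positive side.

1


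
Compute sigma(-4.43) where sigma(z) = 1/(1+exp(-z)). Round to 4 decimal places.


sigmoid(z) = 1 / (1 + exp(-z))
exp(-(-4.43)) = exp(4.43) = 83.9314
1 + 83.9314 = 84.9314
1 / 84.9314 = 0.0118

0.0118


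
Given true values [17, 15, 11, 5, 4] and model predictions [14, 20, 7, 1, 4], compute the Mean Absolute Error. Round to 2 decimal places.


Absolute errors: [3, 5, 4, 4, 0]
Sum of absolute errors = 16
MAE = 16 / 5 = 3.20

3.20


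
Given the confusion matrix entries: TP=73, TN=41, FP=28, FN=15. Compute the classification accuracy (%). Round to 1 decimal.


Accuracy = (TP + TN) / (TP + TN + FP + FN) * 100
= (73 + 41) / (73 + 41 + 28 + 15)
= 114 / 157
= 0.7261
= 72.6%

72.6


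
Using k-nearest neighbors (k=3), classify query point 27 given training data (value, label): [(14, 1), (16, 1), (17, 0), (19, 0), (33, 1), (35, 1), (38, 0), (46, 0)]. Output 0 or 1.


Distances from query 27:
Point 33 (class 1): distance = 6
Point 19 (class 0): distance = 8
Point 35 (class 1): distance = 8
K=3 nearest neighbors: classes = [1, 0, 1]
Votes for class 1: 2 / 3
Majority vote => class 1

1


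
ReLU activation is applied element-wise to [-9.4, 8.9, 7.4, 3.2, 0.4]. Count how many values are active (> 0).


ReLU(x) = max(0, x) for each element:
ReLU(-9.4) = 0
ReLU(8.9) = 8.9
ReLU(7.4) = 7.4
ReLU(3.2) = 3.2
ReLU(0.4) = 0.4
Active neurons (>0): 4

4


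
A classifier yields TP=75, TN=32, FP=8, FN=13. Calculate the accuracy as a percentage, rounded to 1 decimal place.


Accuracy = (TP + TN) / (TP + TN + FP + FN) * 100
= (75 + 32) / (75 + 32 + 8 + 13)
= 107 / 128
= 0.8359
= 83.6%

83.6


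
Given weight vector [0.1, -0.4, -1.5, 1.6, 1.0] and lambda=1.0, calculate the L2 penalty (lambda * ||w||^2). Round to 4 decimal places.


Squaring each weight:
0.1^2 = 0.01
(-0.4)^2 = 0.16
(-1.5)^2 = 2.25
1.6^2 = 2.56
1.0^2 = 1.0
Sum of squares = 5.98
Penalty = 1.0 * 5.98 = 5.9800

5.9800


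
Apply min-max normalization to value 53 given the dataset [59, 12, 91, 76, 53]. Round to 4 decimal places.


Min = 12, Max = 91
Range = 91 - 12 = 79
Scaled = (x - min) / (max - min)
= (53 - 12) / 79
= 41 / 79
= 0.5190

0.5190


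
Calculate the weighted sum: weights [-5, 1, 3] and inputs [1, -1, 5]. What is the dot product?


Element-wise products:
-5 * 1 = -5
1 * -1 = -1
3 * 5 = 15
Sum = -5 + -1 + 15
= 9

9


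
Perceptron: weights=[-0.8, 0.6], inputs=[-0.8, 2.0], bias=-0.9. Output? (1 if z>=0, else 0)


z = w . x + b
= -0.8*-0.8 + 0.6*2.0 + -0.9
= 0.64 + 1.2 + -0.9
= 1.84 + -0.9
= 0.94
Since z = 0.94 >= 0, output = 1

1


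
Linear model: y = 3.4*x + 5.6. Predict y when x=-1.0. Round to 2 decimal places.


y = 3.4 * -1.0 + (5.6)
= -3.4 + (5.6)
= 2.20

2.20


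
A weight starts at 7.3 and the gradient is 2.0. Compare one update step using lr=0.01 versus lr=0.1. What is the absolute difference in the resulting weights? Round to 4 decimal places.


With lr=0.01: w_new = 7.3 - 0.01 * 2.0 = 7.28
With lr=0.1: w_new = 7.3 - 0.1 * 2.0 = 7.1
Absolute difference = |7.28 - 7.1|
= 0.1800

0.1800


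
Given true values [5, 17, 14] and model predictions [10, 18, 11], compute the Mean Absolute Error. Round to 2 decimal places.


Absolute errors: [5, 1, 3]
Sum of absolute errors = 9
MAE = 9 / 3 = 3.00

3.00


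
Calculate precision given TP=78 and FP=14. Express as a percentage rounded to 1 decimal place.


Precision = TP / (TP + FP) * 100
= 78 / (78 + 14)
= 78 / 92
= 0.8478
= 84.8%

84.8


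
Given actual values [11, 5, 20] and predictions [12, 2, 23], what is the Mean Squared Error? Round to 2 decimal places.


Differences: [-1, 3, -3]
Squared errors: [1, 9, 9]
Sum of squared errors = 19
MSE = 19 / 3 = 6.33

6.33


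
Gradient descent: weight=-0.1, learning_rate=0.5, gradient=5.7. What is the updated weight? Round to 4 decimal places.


w_new = w_old - lr * gradient
= -0.1 - 0.5 * 5.7
= -0.1 - (2.85)
= -2.9500

-2.9500


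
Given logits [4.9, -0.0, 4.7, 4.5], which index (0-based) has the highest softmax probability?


Softmax is a monotonic transformation, so it preserves the argmax.
We need to find the index of the maximum logit.
Index 0: 4.9
Index 1: -0.0
Index 2: 4.7
Index 3: 4.5
Maximum logit = 4.9 at index 0

0


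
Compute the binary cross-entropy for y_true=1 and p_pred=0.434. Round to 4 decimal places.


For y=1: Loss = -log(p)
= -log(0.434)
= -(-0.8347)
= 0.8347

0.8347


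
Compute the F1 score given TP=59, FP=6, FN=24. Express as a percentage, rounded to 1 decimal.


Precision = TP / (TP + FP) = 59 / 65 = 0.9077
Recall = TP / (TP + FN) = 59 / 83 = 0.7108
F1 = 2 * P * R / (P + R)
= 2 * 0.9077 * 0.7108 / (0.9077 + 0.7108)
= 1.2905 / 1.6185
= 0.7973
As percentage: 79.7%

79.7


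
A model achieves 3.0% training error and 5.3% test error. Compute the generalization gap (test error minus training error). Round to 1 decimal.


Generalization gap = test_error - train_error
= 5.3 - 3.0
= 2.3%
A moderate gap.

2.3


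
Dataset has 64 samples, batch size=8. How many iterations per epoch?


Iterations per epoch = dataset_size / batch_size
= 64 / 8
= 8

8


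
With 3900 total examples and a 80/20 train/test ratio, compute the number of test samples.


Train samples = 3900 * 80% = 3120
Test samples = 3900 - 3120
= 780

780


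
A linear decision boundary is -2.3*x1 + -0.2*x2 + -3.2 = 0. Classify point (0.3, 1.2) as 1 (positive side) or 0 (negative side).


Compute -2.3 * 0.3 + -0.2 * 1.2 + -3.2
= -0.69 + -0.24 + -3.2
= -4.13
Since -4.13 < 0, the point is on the negative side.

0


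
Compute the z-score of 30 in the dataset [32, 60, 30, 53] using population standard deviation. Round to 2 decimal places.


Mean = (32 + 60 + 30 + 53) / 4 = 43.75
Variance = sum((x_i - mean)^2) / n = 169.1875
Std = sqrt(169.1875) = 13.0072
Z = (x - mean) / std
= (30 - 43.75) / 13.0072
= -13.75 / 13.0072
= -1.06

-1.06


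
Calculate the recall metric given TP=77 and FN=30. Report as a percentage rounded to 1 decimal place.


Recall = TP / (TP + FN) * 100
= 77 / (77 + 30)
= 77 / 107
= 0.7196
= 72.0%

72.0


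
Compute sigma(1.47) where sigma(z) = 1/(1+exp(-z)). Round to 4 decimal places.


sigmoid(z) = 1 / (1 + exp(-z))
exp(-(1.47)) = exp(-1.47) = 0.2299
1 + 0.2299 = 1.2299
1 / 1.2299 = 0.8131

0.8131


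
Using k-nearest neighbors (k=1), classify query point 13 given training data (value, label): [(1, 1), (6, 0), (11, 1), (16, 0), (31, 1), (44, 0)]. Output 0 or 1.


Distances from query 13:
Point 11 (class 1): distance = 2
K=1 nearest neighbors: classes = [1]
Votes for class 1: 1 / 1
Majority vote => class 1

1


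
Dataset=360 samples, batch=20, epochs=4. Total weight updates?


Iterations per epoch = 360 / 20 = 18
Total updates = iterations_per_epoch * epochs
= 18 * 4
= 72

72


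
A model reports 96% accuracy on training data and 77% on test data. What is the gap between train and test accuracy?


Gap = train_accuracy - test_accuracy
= 96 - 77
= 19%
This gap suggests the model is overfitting.

19


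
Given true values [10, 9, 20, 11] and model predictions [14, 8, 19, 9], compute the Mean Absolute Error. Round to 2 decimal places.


Absolute errors: [4, 1, 1, 2]
Sum of absolute errors = 8
MAE = 8 / 4 = 2.00

2.00


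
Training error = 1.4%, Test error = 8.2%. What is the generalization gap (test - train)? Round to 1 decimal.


Generalization gap = test_error - train_error
= 8.2 - 1.4
= 6.8%
A moderate gap.

6.8


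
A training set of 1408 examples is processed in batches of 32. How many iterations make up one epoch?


Iterations per epoch = dataset_size / batch_size
= 1408 / 32
= 44

44


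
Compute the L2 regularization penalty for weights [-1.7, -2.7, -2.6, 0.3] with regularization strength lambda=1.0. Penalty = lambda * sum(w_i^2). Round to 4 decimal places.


Squaring each weight:
(-1.7)^2 = 2.89
(-2.7)^2 = 7.29
(-2.6)^2 = 6.76
0.3^2 = 0.09
Sum of squares = 17.03
Penalty = 1.0 * 17.03 = 17.0300

17.0300


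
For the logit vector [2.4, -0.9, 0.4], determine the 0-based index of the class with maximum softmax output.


Softmax is a monotonic transformation, so it preserves the argmax.
We need to find the index of the maximum logit.
Index 0: 2.4
Index 1: -0.9
Index 2: 0.4
Maximum logit = 2.4 at index 0

0


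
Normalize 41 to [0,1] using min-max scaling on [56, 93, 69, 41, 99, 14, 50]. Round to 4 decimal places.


Min = 14, Max = 99
Range = 99 - 14 = 85
Scaled = (x - min) / (max - min)
= (41 - 14) / 85
= 27 / 85
= 0.3176

0.3176


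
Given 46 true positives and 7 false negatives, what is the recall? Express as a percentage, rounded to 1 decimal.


Recall = TP / (TP + FN) * 100
= 46 / (46 + 7)
= 46 / 53
= 0.8679
= 86.8%

86.8


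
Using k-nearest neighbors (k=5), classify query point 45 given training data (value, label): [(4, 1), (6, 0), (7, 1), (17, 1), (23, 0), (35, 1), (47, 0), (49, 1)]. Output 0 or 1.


Distances from query 45:
Point 47 (class 0): distance = 2
Point 49 (class 1): distance = 4
Point 35 (class 1): distance = 10
Point 23 (class 0): distance = 22
Point 17 (class 1): distance = 28
K=5 nearest neighbors: classes = [0, 1, 1, 0, 1]
Votes for class 1: 3 / 5
Majority vote => class 1

1


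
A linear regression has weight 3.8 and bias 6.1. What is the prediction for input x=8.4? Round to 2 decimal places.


y = 3.8 * 8.4 + (6.1)
= 31.92 + (6.1)
= 38.02

38.02


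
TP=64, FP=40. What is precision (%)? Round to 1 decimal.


Precision = TP / (TP + FP) * 100
= 64 / (64 + 40)
= 64 / 104
= 0.6154
= 61.5%

61.5


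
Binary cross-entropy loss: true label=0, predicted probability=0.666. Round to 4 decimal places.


For y=0: Loss = -log(1-p)
= -log(1 - 0.666)
= -log(0.334)
= -(-1.0966)
= 1.0966

1.0966


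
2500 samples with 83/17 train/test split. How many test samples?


Train samples = 2500 * 83% = 2075
Test samples = 2500 - 2075
= 425

425


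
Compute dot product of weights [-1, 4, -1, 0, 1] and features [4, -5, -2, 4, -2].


Element-wise products:
-1 * 4 = -4
4 * -5 = -20
-1 * -2 = 2
0 * 4 = 0
1 * -2 = -2
Sum = -4 + -20 + 2 + 0 + -2
= -24

-24


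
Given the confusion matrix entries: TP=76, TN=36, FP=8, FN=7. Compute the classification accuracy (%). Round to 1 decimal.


Accuracy = (TP + TN) / (TP + TN + FP + FN) * 100
= (76 + 36) / (76 + 36 + 8 + 7)
= 112 / 127
= 0.8819
= 88.2%

88.2


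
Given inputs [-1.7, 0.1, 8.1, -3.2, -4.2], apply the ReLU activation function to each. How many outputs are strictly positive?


ReLU(x) = max(0, x) for each element:
ReLU(-1.7) = 0
ReLU(0.1) = 0.1
ReLU(8.1) = 8.1
ReLU(-3.2) = 0
ReLU(-4.2) = 0
Active neurons (>0): 2

2


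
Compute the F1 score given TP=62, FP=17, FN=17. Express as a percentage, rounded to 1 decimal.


Precision = TP / (TP + FP) = 62 / 79 = 0.7848
Recall = TP / (TP + FN) = 62 / 79 = 0.7848
F1 = 2 * P * R / (P + R)
= 2 * 0.7848 * 0.7848 / (0.7848 + 0.7848)
= 1.2319 / 1.5696
= 0.7848
As percentage: 78.5%

78.5


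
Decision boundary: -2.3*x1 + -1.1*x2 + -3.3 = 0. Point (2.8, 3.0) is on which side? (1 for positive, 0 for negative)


Compute -2.3 * 2.8 + -1.1 * 3.0 + -3.3
= -6.44 + -3.3 + -3.3
= -13.04
Since -13.04 < 0, the point is on the negative side.

0


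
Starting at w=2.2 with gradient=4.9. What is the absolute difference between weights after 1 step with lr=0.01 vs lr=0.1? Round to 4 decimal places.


With lr=0.01: w_new = 2.2 - 0.01 * 4.9 = 2.151
With lr=0.1: w_new = 2.2 - 0.1 * 4.9 = 1.71
Absolute difference = |2.151 - 1.71|
= 0.4410

0.4410


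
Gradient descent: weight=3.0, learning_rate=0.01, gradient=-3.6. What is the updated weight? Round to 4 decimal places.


w_new = w_old - lr * gradient
= 3.0 - 0.01 * -3.6
= 3.0 - (-0.036)
= 3.0360

3.0360


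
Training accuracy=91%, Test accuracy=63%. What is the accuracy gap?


Gap = train_accuracy - test_accuracy
= 91 - 63
= 28%
This large gap strongly indicates overfitting.

28


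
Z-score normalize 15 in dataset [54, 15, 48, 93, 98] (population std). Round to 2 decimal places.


Mean = (54 + 15 + 48 + 93 + 98) / 5 = 61.6
Variance = sum((x_i - mean)^2) / n = 945.04
Std = sqrt(945.04) = 30.7415
Z = (x - mean) / std
= (15 - 61.6) / 30.7415
= -46.6 / 30.7415
= -1.52

-1.52


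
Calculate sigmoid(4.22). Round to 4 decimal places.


sigmoid(z) = 1 / (1 + exp(-z))
exp(-(4.22)) = exp(-4.22) = 0.0147
1 + 0.0147 = 1.0147
1 / 1.0147 = 0.9855

0.9855


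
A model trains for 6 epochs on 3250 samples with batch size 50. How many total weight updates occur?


Iterations per epoch = 3250 / 50 = 65
Total updates = iterations_per_epoch * epochs
= 65 * 6
= 390

390


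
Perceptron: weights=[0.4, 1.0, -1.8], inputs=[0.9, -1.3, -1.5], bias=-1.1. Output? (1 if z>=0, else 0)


z = w . x + b
= 0.4*0.9 + 1.0*-1.3 + -1.8*-1.5 + -1.1
= 0.36 + -1.3 + 2.7 + -1.1
= 1.76 + -1.1
= 0.66
Since z = 0.66 >= 0, output = 1

1


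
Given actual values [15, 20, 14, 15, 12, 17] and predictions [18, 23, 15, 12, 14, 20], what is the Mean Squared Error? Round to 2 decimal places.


Differences: [-3, -3, -1, 3, -2, -3]
Squared errors: [9, 9, 1, 9, 4, 9]
Sum of squared errors = 41
MSE = 41 / 6 = 6.83

6.83


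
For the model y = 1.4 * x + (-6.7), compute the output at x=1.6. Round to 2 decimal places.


y = 1.4 * 1.6 + (-6.7)
= 2.24 + (-6.7)
= -4.46

-4.46


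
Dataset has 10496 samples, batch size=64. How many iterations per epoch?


Iterations per epoch = dataset_size / batch_size
= 10496 / 64
= 164

164


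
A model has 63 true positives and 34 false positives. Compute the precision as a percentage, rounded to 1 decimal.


Precision = TP / (TP + FP) * 100
= 63 / (63 + 34)
= 63 / 97
= 0.6495
= 64.9%

64.9


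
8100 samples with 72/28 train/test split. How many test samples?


Train samples = 8100 * 72% = 5832
Test samples = 8100 - 5832
= 2268

2268


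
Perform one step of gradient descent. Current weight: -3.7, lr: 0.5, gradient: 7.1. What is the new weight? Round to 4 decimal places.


w_new = w_old - lr * gradient
= -3.7 - 0.5 * 7.1
= -3.7 - (3.55)
= -7.2500

-7.2500


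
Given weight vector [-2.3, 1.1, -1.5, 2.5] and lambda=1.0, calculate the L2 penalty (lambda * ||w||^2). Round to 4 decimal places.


Squaring each weight:
(-2.3)^2 = 5.29
1.1^2 = 1.21
(-1.5)^2 = 2.25
2.5^2 = 6.25
Sum of squares = 15.0
Penalty = 1.0 * 15.0 = 15.0000

15.0000


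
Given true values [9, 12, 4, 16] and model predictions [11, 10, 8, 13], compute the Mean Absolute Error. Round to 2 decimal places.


Absolute errors: [2, 2, 4, 3]
Sum of absolute errors = 11
MAE = 11 / 4 = 2.75

2.75


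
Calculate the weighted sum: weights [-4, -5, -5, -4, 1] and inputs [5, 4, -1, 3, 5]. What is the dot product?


Element-wise products:
-4 * 5 = -20
-5 * 4 = -20
-5 * -1 = 5
-4 * 3 = -12
1 * 5 = 5
Sum = -20 + -20 + 5 + -12 + 5
= -42

-42


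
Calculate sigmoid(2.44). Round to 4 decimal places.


sigmoid(z) = 1 / (1 + exp(-z))
exp(-(2.44)) = exp(-2.44) = 0.0872
1 + 0.0872 = 1.0872
1 / 1.0872 = 0.9198

0.9198


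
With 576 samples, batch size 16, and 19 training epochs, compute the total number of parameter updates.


Iterations per epoch = 576 / 16 = 36
Total updates = iterations_per_epoch * epochs
= 36 * 19
= 684

684


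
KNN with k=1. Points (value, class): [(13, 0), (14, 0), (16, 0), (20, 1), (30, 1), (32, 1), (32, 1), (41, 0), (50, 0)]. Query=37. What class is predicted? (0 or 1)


Distances from query 37:
Point 41 (class 0): distance = 4
K=1 nearest neighbors: classes = [0]
Votes for class 1: 0 / 1
Majority vote => class 0

0


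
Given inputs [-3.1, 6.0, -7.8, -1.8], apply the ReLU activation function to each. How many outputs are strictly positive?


ReLU(x) = max(0, x) for each element:
ReLU(-3.1) = 0
ReLU(6.0) = 6.0
ReLU(-7.8) = 0
ReLU(-1.8) = 0
Active neurons (>0): 1

1


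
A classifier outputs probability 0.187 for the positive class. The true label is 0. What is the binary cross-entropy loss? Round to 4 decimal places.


For y=0: Loss = -log(1-p)
= -log(1 - 0.187)
= -log(0.813)
= -(-0.207)
= 0.2070

0.2070


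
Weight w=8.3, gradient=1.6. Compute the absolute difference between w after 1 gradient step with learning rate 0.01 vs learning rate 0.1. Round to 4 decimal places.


With lr=0.01: w_new = 8.3 - 0.01 * 1.6 = 8.284
With lr=0.1: w_new = 8.3 - 0.1 * 1.6 = 8.14
Absolute difference = |8.284 - 8.14|
= 0.1440

0.1440


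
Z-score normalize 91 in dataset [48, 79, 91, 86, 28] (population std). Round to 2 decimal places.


Mean = (48 + 79 + 91 + 86 + 28) / 5 = 66.4
Variance = sum((x_i - mean)^2) / n = 592.24
Std = sqrt(592.24) = 24.336
Z = (x - mean) / std
= (91 - 66.4) / 24.336
= 24.6 / 24.336
= 1.01

1.01


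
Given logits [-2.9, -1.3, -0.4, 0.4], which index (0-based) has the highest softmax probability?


Softmax is a monotonic transformation, so it preserves the argmax.
We need to find the index of the maximum logit.
Index 0: -2.9
Index 1: -1.3
Index 2: -0.4
Index 3: 0.4
Maximum logit = 0.4 at index 3

3


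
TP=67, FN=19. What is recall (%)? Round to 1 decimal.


Recall = TP / (TP + FN) * 100
= 67 / (67 + 19)
= 67 / 86
= 0.7791
= 77.9%

77.9


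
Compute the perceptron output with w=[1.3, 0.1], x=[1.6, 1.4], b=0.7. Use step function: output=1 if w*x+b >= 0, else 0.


z = w . x + b
= 1.3*1.6 + 0.1*1.4 + 0.7
= 2.08 + 0.14 + 0.7
= 2.22 + 0.7
= 2.92
Since z = 2.92 >= 0, output = 1

1


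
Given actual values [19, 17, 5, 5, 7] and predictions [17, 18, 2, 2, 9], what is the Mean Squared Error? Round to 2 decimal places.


Differences: [2, -1, 3, 3, -2]
Squared errors: [4, 1, 9, 9, 4]
Sum of squared errors = 27
MSE = 27 / 5 = 5.40

5.40


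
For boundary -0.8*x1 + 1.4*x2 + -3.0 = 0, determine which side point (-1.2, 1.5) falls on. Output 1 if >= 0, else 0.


Compute -0.8 * -1.2 + 1.4 * 1.5 + -3.0
= 0.96 + 2.1 + -3.0
= 0.06
Since 0.06 >= 0, the point is on the positive side.

1


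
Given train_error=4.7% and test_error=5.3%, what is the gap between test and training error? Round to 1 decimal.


Generalization gap = test_error - train_error
= 5.3 - 4.7
= 0.6%
A small gap suggests good generalization.

0.6


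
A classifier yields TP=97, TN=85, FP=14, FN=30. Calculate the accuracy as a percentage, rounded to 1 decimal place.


Accuracy = (TP + TN) / (TP + TN + FP + FN) * 100
= (97 + 85) / (97 + 85 + 14 + 30)
= 182 / 226
= 0.8053
= 80.5%

80.5


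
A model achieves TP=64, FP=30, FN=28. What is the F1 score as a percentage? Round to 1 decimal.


Precision = TP / (TP + FP) = 64 / 94 = 0.6809
Recall = TP / (TP + FN) = 64 / 92 = 0.6957
F1 = 2 * P * R / (P + R)
= 2 * 0.6809 * 0.6957 / (0.6809 + 0.6957)
= 0.9473 / 1.3765
= 0.6882
As percentage: 68.8%

68.8


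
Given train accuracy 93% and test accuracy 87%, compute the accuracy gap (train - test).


Gap = train_accuracy - test_accuracy
= 93 - 87
= 6%
This moderate gap may indicate mild overfitting.

6


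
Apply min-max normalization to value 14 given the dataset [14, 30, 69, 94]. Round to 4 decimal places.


Min = 14, Max = 94
Range = 94 - 14 = 80
Scaled = (x - min) / (max - min)
= (14 - 14) / 80
= 0 / 80
= 0.0000

0.0000


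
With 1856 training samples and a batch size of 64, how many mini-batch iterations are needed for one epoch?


Iterations per epoch = dataset_size / batch_size
= 1856 / 64
= 29

29


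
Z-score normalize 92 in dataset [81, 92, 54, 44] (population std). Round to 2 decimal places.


Mean = (81 + 92 + 54 + 44) / 4 = 67.75
Variance = sum((x_i - mean)^2) / n = 379.1875
Std = sqrt(379.1875) = 19.4727
Z = (x - mean) / std
= (92 - 67.75) / 19.4727
= 24.25 / 19.4727
= 1.25

1.25


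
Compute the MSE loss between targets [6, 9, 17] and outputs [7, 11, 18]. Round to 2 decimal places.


Differences: [-1, -2, -1]
Squared errors: [1, 4, 1]
Sum of squared errors = 6
MSE = 6 / 3 = 2.00

2.00


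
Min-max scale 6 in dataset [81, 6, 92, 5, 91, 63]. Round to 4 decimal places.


Min = 5, Max = 92
Range = 92 - 5 = 87
Scaled = (x - min) / (max - min)
= (6 - 5) / 87
= 1 / 87
= 0.0115

0.0115


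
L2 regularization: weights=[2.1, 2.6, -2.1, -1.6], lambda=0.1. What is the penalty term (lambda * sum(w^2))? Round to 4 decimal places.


Squaring each weight:
2.1^2 = 4.41
2.6^2 = 6.76
(-2.1)^2 = 4.41
(-1.6)^2 = 2.56
Sum of squares = 18.14
Penalty = 0.1 * 18.14 = 1.8140

1.8140


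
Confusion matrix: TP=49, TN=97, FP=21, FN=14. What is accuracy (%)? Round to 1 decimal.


Accuracy = (TP + TN) / (TP + TN + FP + FN) * 100
= (49 + 97) / (49 + 97 + 21 + 14)
= 146 / 181
= 0.8066
= 80.7%

80.7


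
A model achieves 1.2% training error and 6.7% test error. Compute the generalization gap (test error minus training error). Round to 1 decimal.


Generalization gap = test_error - train_error
= 6.7 - 1.2
= 5.5%
A moderate gap.

5.5


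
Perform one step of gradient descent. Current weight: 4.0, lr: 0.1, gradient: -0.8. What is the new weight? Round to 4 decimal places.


w_new = w_old - lr * gradient
= 4.0 - 0.1 * -0.8
= 4.0 - (-0.08)
= 4.0800

4.0800


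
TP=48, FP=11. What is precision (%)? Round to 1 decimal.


Precision = TP / (TP + FP) * 100
= 48 / (48 + 11)
= 48 / 59
= 0.8136
= 81.4%

81.4


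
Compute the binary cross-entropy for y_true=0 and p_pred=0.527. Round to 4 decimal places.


For y=0: Loss = -log(1-p)
= -log(1 - 0.527)
= -log(0.473)
= -(-0.7487)
= 0.7487

0.7487


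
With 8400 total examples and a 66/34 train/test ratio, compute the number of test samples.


Train samples = 8400 * 66% = 5544
Test samples = 8400 - 5544
= 2856

2856


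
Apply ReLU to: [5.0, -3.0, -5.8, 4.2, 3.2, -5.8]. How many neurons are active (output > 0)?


ReLU(x) = max(0, x) for each element:
ReLU(5.0) = 5.0
ReLU(-3.0) = 0
ReLU(-5.8) = 0
ReLU(4.2) = 4.2
ReLU(3.2) = 3.2
ReLU(-5.8) = 0
Active neurons (>0): 3

3


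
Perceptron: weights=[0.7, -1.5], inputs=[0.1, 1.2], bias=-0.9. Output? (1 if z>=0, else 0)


z = w . x + b
= 0.7*0.1 + -1.5*1.2 + -0.9
= 0.07 + -1.8 + -0.9
= -1.73 + -0.9
= -2.63
Since z = -2.63 < 0, output = 0

0


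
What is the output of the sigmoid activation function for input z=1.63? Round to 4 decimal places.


sigmoid(z) = 1 / (1 + exp(-z))
exp(-(1.63)) = exp(-1.63) = 0.1959
1 + 0.1959 = 1.1959
1 / 1.1959 = 0.8362

0.8362


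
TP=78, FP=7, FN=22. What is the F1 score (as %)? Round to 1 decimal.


Precision = TP / (TP + FP) = 78 / 85 = 0.9176
Recall = TP / (TP + FN) = 78 / 100 = 0.78
F1 = 2 * P * R / (P + R)
= 2 * 0.9176 * 0.78 / (0.9176 + 0.78)
= 1.4315 / 1.6976
= 0.8432
As percentage: 84.3%

84.3


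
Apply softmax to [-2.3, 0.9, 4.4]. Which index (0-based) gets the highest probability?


Softmax is a monotonic transformation, so it preserves the argmax.
We need to find the index of the maximum logit.
Index 0: -2.3
Index 1: 0.9
Index 2: 4.4
Maximum logit = 4.4 at index 2

2


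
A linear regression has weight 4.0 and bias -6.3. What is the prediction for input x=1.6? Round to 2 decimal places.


y = 4.0 * 1.6 + (-6.3)
= 6.4 + (-6.3)
= 0.10

0.10


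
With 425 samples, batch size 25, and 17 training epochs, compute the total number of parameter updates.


Iterations per epoch = 425 / 25 = 17
Total updates = iterations_per_epoch * epochs
= 17 * 17
= 289

289


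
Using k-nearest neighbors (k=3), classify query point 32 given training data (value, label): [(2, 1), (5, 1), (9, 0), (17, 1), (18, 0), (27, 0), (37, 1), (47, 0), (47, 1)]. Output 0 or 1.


Distances from query 32:
Point 27 (class 0): distance = 5
Point 37 (class 1): distance = 5
Point 18 (class 0): distance = 14
K=3 nearest neighbors: classes = [0, 1, 0]
Votes for class 1: 1 / 3
Majority vote => class 0

0


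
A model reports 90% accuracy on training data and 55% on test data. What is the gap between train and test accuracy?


Gap = train_accuracy - test_accuracy
= 90 - 55
= 35%
This large gap strongly indicates overfitting.

35


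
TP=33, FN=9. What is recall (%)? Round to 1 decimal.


Recall = TP / (TP + FN) * 100
= 33 / (33 + 9)
= 33 / 42
= 0.7857
= 78.6%

78.6


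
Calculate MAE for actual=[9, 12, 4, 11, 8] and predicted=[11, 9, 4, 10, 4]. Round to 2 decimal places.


Absolute errors: [2, 3, 0, 1, 4]
Sum of absolute errors = 10
MAE = 10 / 5 = 2.00

2.00


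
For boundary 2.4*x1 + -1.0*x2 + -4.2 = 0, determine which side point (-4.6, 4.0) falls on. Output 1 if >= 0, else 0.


Compute 2.4 * -4.6 + -1.0 * 4.0 + -4.2
= -11.04 + -4.0 + -4.2
= -19.24
Since -19.24 < 0, the point is on the negative side.

0


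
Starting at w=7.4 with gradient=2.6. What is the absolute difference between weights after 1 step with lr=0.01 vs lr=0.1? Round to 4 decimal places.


With lr=0.01: w_new = 7.4 - 0.01 * 2.6 = 7.374
With lr=0.1: w_new = 7.4 - 0.1 * 2.6 = 7.14
Absolute difference = |7.374 - 7.14|
= 0.2340

0.2340


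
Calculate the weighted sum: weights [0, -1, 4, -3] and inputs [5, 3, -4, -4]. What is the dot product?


Element-wise products:
0 * 5 = 0
-1 * 3 = -3
4 * -4 = -16
-3 * -4 = 12
Sum = 0 + -3 + -16 + 12
= -7

-7


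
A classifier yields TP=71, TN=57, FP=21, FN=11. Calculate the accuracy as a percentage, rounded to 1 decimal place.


Accuracy = (TP + TN) / (TP + TN + FP + FN) * 100
= (71 + 57) / (71 + 57 + 21 + 11)
= 128 / 160
= 0.8
= 80.0%

80.0


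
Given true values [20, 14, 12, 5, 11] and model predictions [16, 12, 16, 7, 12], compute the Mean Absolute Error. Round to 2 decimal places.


Absolute errors: [4, 2, 4, 2, 1]
Sum of absolute errors = 13
MAE = 13 / 5 = 2.60

2.60


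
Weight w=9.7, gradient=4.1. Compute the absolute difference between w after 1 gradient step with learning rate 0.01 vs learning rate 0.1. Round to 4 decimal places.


With lr=0.01: w_new = 9.7 - 0.01 * 4.1 = 9.659
With lr=0.1: w_new = 9.7 - 0.1 * 4.1 = 9.29
Absolute difference = |9.659 - 9.29|
= 0.3690

0.3690


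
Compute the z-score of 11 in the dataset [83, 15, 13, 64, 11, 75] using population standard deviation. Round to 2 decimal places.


Mean = (83 + 15 + 13 + 64 + 11 + 75) / 6 = 43.5
Variance = sum((x_i - mean)^2) / n = 961.9167
Std = sqrt(961.9167) = 31.0148
Z = (x - mean) / std
= (11 - 43.5) / 31.0148
= -32.5 / 31.0148
= -1.05

-1.05


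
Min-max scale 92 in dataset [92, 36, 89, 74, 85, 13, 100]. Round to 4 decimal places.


Min = 13, Max = 100
Range = 100 - 13 = 87
Scaled = (x - min) / (max - min)
= (92 - 13) / 87
= 79 / 87
= 0.9080

0.9080


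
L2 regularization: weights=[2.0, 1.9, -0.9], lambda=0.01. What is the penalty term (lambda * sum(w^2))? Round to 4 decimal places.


Squaring each weight:
2.0^2 = 4.0
1.9^2 = 3.61
(-0.9)^2 = 0.81
Sum of squares = 8.42
Penalty = 0.01 * 8.42 = 0.0842

0.0842


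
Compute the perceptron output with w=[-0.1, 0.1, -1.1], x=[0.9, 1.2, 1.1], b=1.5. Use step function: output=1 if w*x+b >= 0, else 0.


z = w . x + b
= -0.1*0.9 + 0.1*1.2 + -1.1*1.1 + 1.5
= -0.09 + 0.12 + -1.21 + 1.5
= -1.18 + 1.5
= 0.32
Since z = 0.32 >= 0, output = 1

1


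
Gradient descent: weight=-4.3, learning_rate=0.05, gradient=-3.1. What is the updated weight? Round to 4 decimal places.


w_new = w_old - lr * gradient
= -4.3 - 0.05 * -3.1
= -4.3 - (-0.155)
= -4.1450

-4.1450


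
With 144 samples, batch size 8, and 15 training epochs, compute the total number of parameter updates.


Iterations per epoch = 144 / 8 = 18
Total updates = iterations_per_epoch * epochs
= 18 * 15
= 270

270


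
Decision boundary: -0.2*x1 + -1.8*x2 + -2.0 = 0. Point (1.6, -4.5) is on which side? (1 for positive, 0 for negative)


Compute -0.2 * 1.6 + -1.8 * -4.5 + -2.0
= -0.32 + 8.1 + -2.0
= 5.78
Since 5.78 >= 0, the point is on the positive side.

1


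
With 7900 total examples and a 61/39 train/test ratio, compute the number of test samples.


Train samples = 7900 * 61% = 4819
Test samples = 7900 - 4819
= 3081

3081


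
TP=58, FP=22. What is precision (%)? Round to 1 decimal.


Precision = TP / (TP + FP) * 100
= 58 / (58 + 22)
= 58 / 80
= 0.725
= 72.5%

72.5


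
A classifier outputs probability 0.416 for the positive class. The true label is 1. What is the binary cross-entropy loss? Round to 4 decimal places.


For y=1: Loss = -log(p)
= -log(0.416)
= -(-0.8771)
= 0.8771

0.8771


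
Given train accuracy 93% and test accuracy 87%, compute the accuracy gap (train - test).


Gap = train_accuracy - test_accuracy
= 93 - 87
= 6%
This moderate gap may indicate mild overfitting.

6


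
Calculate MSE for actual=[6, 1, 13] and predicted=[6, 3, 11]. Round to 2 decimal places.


Differences: [0, -2, 2]
Squared errors: [0, 4, 4]
Sum of squared errors = 8
MSE = 8 / 3 = 2.67

2.67


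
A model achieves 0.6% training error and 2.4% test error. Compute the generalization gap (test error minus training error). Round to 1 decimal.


Generalization gap = test_error - train_error
= 2.4 - 0.6
= 1.8%
A small gap suggests good generalization.

1.8


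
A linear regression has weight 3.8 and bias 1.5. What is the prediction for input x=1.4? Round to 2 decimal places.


y = 3.8 * 1.4 + (1.5)
= 5.32 + (1.5)
= 6.82

6.82


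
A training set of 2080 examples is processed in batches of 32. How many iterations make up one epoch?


Iterations per epoch = dataset_size / batch_size
= 2080 / 32
= 65

65


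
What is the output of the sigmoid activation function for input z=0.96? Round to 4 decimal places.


sigmoid(z) = 1 / (1 + exp(-z))
exp(-(0.96)) = exp(-0.96) = 0.3829
1 + 0.3829 = 1.3829
1 / 1.3829 = 0.7231

0.7231


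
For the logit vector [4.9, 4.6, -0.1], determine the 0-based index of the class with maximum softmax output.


Softmax is a monotonic transformation, so it preserves the argmax.
We need to find the index of the maximum logit.
Index 0: 4.9
Index 1: 4.6
Index 2: -0.1
Maximum logit = 4.9 at index 0

0


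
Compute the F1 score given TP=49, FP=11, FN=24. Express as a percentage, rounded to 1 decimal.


Precision = TP / (TP + FP) = 49 / 60 = 0.8167
Recall = TP / (TP + FN) = 49 / 73 = 0.6712
F1 = 2 * P * R / (P + R)
= 2 * 0.8167 * 0.6712 / (0.8167 + 0.6712)
= 1.0963 / 1.4879
= 0.7368
As percentage: 73.7%

73.7


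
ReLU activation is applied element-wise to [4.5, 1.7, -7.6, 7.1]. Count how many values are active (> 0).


ReLU(x) = max(0, x) for each element:
ReLU(4.5) = 4.5
ReLU(1.7) = 1.7
ReLU(-7.6) = 0
ReLU(7.1) = 7.1
Active neurons (>0): 3

3


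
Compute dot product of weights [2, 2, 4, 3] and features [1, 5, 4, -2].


Element-wise products:
2 * 1 = 2
2 * 5 = 10
4 * 4 = 16
3 * -2 = -6
Sum = 2 + 10 + 16 + -6
= 22

22


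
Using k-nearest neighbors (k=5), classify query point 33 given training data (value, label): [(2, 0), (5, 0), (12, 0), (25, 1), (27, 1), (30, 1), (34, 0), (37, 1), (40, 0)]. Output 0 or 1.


Distances from query 33:
Point 34 (class 0): distance = 1
Point 30 (class 1): distance = 3
Point 37 (class 1): distance = 4
Point 27 (class 1): distance = 6
Point 40 (class 0): distance = 7
K=5 nearest neighbors: classes = [0, 1, 1, 1, 0]
Votes for class 1: 3 / 5
Majority vote => class 1

1


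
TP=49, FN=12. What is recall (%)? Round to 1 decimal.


Recall = TP / (TP + FN) * 100
= 49 / (49 + 12)
= 49 / 61
= 0.8033
= 80.3%

80.3


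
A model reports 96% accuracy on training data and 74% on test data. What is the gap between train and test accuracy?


Gap = train_accuracy - test_accuracy
= 96 - 74
= 22%
This large gap strongly indicates overfitting.

22


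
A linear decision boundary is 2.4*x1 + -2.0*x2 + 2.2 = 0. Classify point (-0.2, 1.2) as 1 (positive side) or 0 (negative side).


Compute 2.4 * -0.2 + -2.0 * 1.2 + 2.2
= -0.48 + -2.4 + 2.2
= -0.68
Since -0.68 < 0, the point is on the negative side.

0


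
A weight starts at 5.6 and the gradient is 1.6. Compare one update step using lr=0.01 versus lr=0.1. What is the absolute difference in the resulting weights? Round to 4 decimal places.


With lr=0.01: w_new = 5.6 - 0.01 * 1.6 = 5.584
With lr=0.1: w_new = 5.6 - 0.1 * 1.6 = 5.44
Absolute difference = |5.584 - 5.44|
= 0.1440

0.1440


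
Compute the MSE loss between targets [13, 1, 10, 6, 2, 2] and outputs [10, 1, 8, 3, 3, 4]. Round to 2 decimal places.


Differences: [3, 0, 2, 3, -1, -2]
Squared errors: [9, 0, 4, 9, 1, 4]
Sum of squared errors = 27
MSE = 27 / 6 = 4.50

4.50


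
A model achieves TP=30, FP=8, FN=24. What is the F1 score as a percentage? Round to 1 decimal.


Precision = TP / (TP + FP) = 30 / 38 = 0.7895
Recall = TP / (TP + FN) = 30 / 54 = 0.5556
F1 = 2 * P * R / (P + R)
= 2 * 0.7895 * 0.5556 / (0.7895 + 0.5556)
= 0.8772 / 1.345
= 0.6522
As percentage: 65.2%

65.2
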